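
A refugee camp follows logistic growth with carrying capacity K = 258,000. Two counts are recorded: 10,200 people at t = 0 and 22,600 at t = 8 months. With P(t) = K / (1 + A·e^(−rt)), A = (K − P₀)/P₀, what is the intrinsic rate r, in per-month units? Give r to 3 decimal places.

r ≈ 0.106 per month

A = (258000 − 10200)/10200 = 24.29412
22600 = 258000/(1 + 24.29412·e^(−r·8)) → e^(−8r) = (11.41593 − 1)/24.29412 = 0.428743
r = −ln(0.428743)/8 = 0.8469/8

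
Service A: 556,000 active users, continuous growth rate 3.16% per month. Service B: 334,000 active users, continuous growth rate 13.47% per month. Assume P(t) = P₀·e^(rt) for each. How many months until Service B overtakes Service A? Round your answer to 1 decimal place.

556000·e^(0.0316t) = 334000·e^(0.1347t)
556000/334000 = e^((0.1347 − 0.0316)t) → ln(1.66467) = 0.1031·t
t = 0.50963 / 0.1031

t ≈ 4.9 months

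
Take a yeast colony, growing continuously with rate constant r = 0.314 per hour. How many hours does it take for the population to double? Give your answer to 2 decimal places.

doubling time = ln(2) / |r| = 0.69315 / 0.314

doubling time ≈ 2.21 hours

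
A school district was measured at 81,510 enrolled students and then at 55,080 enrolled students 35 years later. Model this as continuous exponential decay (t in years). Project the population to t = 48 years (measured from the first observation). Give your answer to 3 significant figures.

≈ 47,600 enrolled students

r = ln(55080/81510) / 35 ≈ -0.011198 per year
P(48) = 81510 · e^(-0.011198·48) = 81510 · 0.5842 ≈ 47617.93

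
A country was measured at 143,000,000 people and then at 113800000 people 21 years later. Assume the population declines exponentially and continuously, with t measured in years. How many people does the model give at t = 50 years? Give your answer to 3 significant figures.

≈ 83,000,000 people

r = ln(113800000/143000000) / 21 ≈ -0.010876 per year
P(50) = 143000000 · e^(-0.010876·50) = 143000000 · 0.58053 ≈ 83015728.19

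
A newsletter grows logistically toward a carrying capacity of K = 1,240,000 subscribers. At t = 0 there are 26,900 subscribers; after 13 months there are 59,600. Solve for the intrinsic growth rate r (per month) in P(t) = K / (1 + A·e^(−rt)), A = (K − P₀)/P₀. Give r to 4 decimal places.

A = (1240000 − 26900)/26900 = 45.09665
59600 = 1240000/(1 + 45.09665·e^(−r·13)) → e^(−13r) = (20.80537 − 1)/45.09665 = 0.439176
r = −ln(0.439176)/13 = 0.82285/13

r ≈ 0.0633 per month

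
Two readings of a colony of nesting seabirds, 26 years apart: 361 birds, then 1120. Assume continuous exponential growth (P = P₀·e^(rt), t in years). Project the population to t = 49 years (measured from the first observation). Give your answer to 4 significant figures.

r = ln(1120/361) / 26 ≈ 0.043546 per year
P(49) = 361 · e^(0.043546·49) = 361 · 8.44667 ≈ 3049.25

≈ 3,049 birds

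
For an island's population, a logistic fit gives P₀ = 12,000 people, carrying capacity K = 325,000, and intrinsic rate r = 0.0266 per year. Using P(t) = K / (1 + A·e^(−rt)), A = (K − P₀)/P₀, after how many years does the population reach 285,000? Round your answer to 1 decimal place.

A = (325000 − 12000)/12000 = 26.08333
285000 = 325000/(1 + 26.08333·e^(−0.0266t)) → 1 + 26.08333·e^(−0.0266t) = 1.14035
e^(−0.0266t) = 0.005381 → t = ln(185.84375)/0.0266 = 5.22491/0.0266

t ≈ 196.4 years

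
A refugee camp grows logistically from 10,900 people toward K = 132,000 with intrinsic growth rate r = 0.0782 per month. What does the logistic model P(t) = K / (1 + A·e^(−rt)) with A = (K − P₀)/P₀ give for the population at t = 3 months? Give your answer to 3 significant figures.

A = (132000 − 10900)/10900 = 11.11009
P(3) = 132000 / (1 + 11.11009·e^(−0.0782·3)) = 132000 / (1 + 11.11009·0.790887)
= 132000 / 9.78683 ≈ 13487.52

≈ 13,500 people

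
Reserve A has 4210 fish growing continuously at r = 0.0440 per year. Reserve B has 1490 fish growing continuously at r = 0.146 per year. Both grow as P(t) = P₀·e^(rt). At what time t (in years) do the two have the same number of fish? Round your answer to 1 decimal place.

t ≈ 10.2 years

4210·e^(0.044t) = 1490·e^(0.146t)
4210/1490 = e^((0.146 − 0.044)t) → ln(2.8255) = 0.102·t
t = 1.03869 / 0.102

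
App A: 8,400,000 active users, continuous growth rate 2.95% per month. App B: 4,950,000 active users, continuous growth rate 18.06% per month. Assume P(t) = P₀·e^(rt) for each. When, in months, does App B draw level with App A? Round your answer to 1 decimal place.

8400000·e^(0.0295t) = 4950000·e^(0.1806t)
8400000/4950000 = e^((0.1806 − 0.0295)t) → ln(1.69697) = 0.1511·t
t = 0.52884 / 0.1511

t ≈ 3.5 months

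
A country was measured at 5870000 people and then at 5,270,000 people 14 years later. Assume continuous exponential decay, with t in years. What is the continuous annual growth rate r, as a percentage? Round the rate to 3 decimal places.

5270000 = 5870000 · e^(r·14)
e^(14r) = 5270000/5870000 = 0.89779
r = ln(0.89779) / 14 = -0.10782 / 14

r ≈ -0.770% per year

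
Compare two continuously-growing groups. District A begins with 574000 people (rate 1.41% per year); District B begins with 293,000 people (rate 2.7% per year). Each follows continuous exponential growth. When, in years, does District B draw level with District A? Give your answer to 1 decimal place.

574000·e^(0.0141t) = 293000·e^(0.027t)
574000/293000 = e^((0.027 − 0.0141)t) → ln(1.95904) = 0.0129·t
t = 0.67246 / 0.0129

t ≈ 52.1 years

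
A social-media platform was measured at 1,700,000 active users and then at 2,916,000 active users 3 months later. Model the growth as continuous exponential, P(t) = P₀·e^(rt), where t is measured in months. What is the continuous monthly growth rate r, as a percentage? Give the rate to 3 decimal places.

r ≈ 17.986% per month

2916000 = 1700000 · e^(r·3)
e^(3r) = 2916000/1700000 = 1.71529
r = ln(1.71529) / 3 = 0.53958 / 3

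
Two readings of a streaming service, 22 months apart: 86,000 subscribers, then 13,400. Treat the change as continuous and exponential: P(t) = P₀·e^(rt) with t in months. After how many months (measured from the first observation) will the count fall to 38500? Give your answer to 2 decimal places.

r = ln(13400/86000) / 22 ≈ -0.084504 per month
t = ln(38500/86000) / r = -0.80369 / -0.084504 ≈ 9.511

t ≈ 9.51 months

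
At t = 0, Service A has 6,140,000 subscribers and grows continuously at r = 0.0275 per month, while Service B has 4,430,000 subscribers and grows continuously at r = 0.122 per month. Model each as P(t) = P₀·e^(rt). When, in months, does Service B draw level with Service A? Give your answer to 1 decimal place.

t ≈ 3.5 months

6140000·e^(0.0275t) = 4430000·e^(0.122t)
6140000/4430000 = e^((0.122 − 0.0275)t) → ln(1.386) = 0.0945·t
t = 0.32643 / 0.0945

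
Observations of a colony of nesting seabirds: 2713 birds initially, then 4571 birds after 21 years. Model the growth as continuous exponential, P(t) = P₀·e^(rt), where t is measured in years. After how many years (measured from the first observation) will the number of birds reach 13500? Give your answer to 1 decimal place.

r = ln(4571/2713) / 21 ≈ 0.024842 per year
t = ln(13500/2713) / r = 1.60463 / 0.024842 ≈ 64.594

t ≈ 64.6 years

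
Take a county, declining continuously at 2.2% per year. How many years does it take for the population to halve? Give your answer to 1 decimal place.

half-life ≈ 31.5 years

half-life = ln(2) / |r| = 0.69315 / 0.022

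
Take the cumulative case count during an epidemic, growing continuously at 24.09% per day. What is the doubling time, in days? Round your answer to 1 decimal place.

doubling time = ln(2) / |r| = 0.69315 / 0.2409

doubling time ≈ 2.9 days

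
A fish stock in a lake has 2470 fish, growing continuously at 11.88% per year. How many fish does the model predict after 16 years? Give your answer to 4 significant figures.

≈ 16,530 fish

P(16) = 2470 · e^(0.1188·16) = 2470 · e^(1.9008)
= 2470 · 6.69125 ≈ 16527.38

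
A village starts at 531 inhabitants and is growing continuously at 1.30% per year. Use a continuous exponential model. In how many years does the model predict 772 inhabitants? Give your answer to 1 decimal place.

t ≈ 28.8 years

772 = 531 · e^(0.013·t)
t = ln(772/531) / 0.013 = ln(1.45386) / 0.013 = 0.37422 / 0.013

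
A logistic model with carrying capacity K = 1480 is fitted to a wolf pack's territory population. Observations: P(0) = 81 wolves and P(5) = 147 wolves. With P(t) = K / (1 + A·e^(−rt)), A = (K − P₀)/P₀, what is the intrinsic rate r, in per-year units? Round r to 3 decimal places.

r ≈ 0.129 per year

A = (1480 − 81)/81 = 17.2716
147 = 1480/(1 + 17.2716·e^(−r·5)) → e^(−5r) = (10.06803 − 1)/17.2716 = 0.525025
r = −ln(0.525025)/5 = 0.64431/5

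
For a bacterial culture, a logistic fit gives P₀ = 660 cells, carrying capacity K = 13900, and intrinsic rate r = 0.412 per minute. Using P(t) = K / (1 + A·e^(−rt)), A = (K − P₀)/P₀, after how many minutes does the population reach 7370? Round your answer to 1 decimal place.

t ≈ 7.6 minutes

A = (13900 − 660)/660 = 20.06061
7370 = 13900/(1 + 20.06061·e^(−0.412t)) → 1 + 20.06061·e^(−0.412t) = 1.88602
e^(−0.412t) = 0.044167 → t = ln(22.64114)/0.412 = 3.11977/0.412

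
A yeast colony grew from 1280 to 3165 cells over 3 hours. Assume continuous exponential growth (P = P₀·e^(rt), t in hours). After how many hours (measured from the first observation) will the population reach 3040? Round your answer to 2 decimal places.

t ≈ 2.87 hours

r = ln(3165/1280) / 3 ≈ 0.301764 per hour
t = ln(3040/1280) / r = 0.865 / 0.301764 ≈ 2.866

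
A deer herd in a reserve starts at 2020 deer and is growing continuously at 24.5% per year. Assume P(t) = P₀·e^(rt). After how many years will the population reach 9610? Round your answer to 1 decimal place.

9610 = 2020 · e^(0.245·t)
t = ln(9610/2020) / 0.245 = ln(4.75743) / 0.245 = 1.55971 / 0.245

t ≈ 6.4 years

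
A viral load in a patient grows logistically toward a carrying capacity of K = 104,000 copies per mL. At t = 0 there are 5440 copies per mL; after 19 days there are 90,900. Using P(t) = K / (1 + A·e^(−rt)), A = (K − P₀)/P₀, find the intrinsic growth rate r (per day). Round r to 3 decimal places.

r ≈ 0.254 per day

A = (104000 − 5440)/5440 = 18.11765
90900 = 104000/(1 + 18.11765·e^(−r·19)) → e^(−19r) = (1.14411 − 1)/18.11765 = 0.007954
r = −ln(0.007954)/19 = 4.83403/19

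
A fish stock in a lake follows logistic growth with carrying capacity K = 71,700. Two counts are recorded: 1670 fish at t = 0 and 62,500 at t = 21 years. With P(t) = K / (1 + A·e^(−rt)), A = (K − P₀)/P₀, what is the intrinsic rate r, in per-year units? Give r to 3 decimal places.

r ≈ 0.269 per year

A = (71700 − 1670)/1670 = 41.93413
62500 = 71700/(1 + 41.93413·e^(−r·21)) → e^(−21r) = (1.1472 − 1)/41.93413 = 0.00351
r = −ln(0.00351)/21 = 5.65206/21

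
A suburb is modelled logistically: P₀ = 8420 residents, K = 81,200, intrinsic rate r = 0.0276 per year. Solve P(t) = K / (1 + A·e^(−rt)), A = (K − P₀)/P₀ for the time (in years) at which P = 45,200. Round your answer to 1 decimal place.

A = (81200 − 8420)/8420 = 8.64371
45200 = 81200/(1 + 8.64371·e^(−0.0276t)) → 1 + 8.64371·e^(−0.0276t) = 1.79646
e^(−0.0276t) = 0.092143 → t = ln(10.85265)/0.0276 = 2.38441/0.0276

t ≈ 86.4 years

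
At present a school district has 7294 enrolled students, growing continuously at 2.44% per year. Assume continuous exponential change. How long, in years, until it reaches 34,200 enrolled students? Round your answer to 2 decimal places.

t ≈ 63.33 years

34200 = 7294 · e^(0.0244·t)
t = ln(34200/7294) / 0.0244 = ln(4.68879) / 0.0244 = 1.54517 / 0.0244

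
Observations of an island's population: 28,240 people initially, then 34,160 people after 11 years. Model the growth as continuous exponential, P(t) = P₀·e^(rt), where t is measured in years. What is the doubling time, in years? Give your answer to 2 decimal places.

doubling time ≈ 40.06 years

r = ln(34160/28240) / 11 = ln(1.20963) / 11 ≈ 0.017301 per year
doubling time = ln 2 / |r| = 0.69315 / 0.017301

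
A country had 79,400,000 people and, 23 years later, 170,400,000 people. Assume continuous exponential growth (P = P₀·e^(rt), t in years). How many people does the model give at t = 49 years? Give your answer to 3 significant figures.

≈ 404,000,000 people

r = ln(170400000/79400000) / 23 ≈ 0.033202 per year
P(49) = 79400000 · e^(0.033202·49) = 79400000 · 5.08811 ≈ 403996176.73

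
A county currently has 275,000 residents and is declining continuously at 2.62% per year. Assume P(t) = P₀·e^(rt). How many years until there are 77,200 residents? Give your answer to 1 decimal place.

t ≈ 48.5 years

77200 = 275000 · e^(-0.0262·t)
t = ln(77200/275000) / -0.0262 = ln(0.28073) / -0.0262 = -1.27037 / -0.0262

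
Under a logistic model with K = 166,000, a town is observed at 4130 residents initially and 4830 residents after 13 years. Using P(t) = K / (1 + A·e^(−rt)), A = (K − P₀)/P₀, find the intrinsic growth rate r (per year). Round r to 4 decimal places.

r ≈ 0.0124 per year

A = (166000 − 4130)/4130 = 39.1937
4830 = 166000/(1 + 39.1937·e^(−r·13)) → e^(−13r) = (34.36853 − 1)/39.1937 = 0.851375
r = −ln(0.851375)/13 = 0.1609/13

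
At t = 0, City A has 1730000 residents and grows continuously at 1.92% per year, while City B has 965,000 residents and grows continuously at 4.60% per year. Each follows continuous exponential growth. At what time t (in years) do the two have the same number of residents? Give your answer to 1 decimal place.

t ≈ 21.8 years

1730000·e^(0.0192t) = 965000·e^(0.046t)
1730000/965000 = e^((0.046 − 0.0192)t) → ln(1.79275) = 0.0268·t
t = 0.58375 / 0.0268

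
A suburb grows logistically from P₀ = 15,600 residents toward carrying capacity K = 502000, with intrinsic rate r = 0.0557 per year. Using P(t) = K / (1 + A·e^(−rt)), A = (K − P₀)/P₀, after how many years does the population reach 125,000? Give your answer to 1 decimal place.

t ≈ 41.9 years

A = (502000 − 15600)/15600 = 31.17949
125000 = 502000/(1 + 31.17949·e^(−0.0557t)) → 1 + 31.17949·e^(−0.0557t) = 4.016
e^(−0.0557t) = 0.09673 → t = ln(10.33803)/0.0557 = 2.33583/0.0557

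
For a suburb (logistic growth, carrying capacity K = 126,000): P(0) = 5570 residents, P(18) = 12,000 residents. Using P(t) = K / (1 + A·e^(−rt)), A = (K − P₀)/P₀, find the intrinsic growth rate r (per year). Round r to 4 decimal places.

r ≈ 0.0457 per year

A = (126000 − 5570)/5570 = 21.62118
12000 = 126000/(1 + 21.62118·e^(−r·18)) → e^(−18r) = (10.5 − 1)/21.62118 = 0.439384
r = −ln(0.439384)/18 = 0.82238/18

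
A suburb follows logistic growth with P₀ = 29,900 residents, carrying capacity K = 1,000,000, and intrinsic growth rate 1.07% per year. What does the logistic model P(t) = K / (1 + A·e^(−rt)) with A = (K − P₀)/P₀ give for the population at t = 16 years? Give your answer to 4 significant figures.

≈ 35,290 residents

A = (1000000 − 29900)/29900 = 32.44482
P(16) = 1000000 / (1 + 32.44482·e^(−0.0107·16)) = 1000000 / (1 + 32.44482·0.842653)
= 1000000 / 28.33972 ≈ 35286.16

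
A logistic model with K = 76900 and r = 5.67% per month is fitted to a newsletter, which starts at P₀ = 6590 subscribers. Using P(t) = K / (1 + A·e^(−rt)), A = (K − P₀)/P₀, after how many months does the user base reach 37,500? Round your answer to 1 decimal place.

A = (76900 − 6590)/6590 = 10.6692
37500 = 76900/(1 + 10.6692·e^(−0.0567t)) → 1 + 10.6692·e^(−0.0567t) = 2.05067
e^(−0.0567t) = 0.098477 → t = ln(10.15469)/0.0567 = 2.31794/0.0567

t ≈ 40.9 months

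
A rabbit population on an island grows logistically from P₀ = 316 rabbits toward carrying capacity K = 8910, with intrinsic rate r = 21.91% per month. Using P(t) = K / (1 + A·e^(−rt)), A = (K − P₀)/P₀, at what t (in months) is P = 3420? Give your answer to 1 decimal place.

A = (8910 − 316)/316 = 27.1962
3420 = 8910/(1 + 27.1962·e^(−0.2191t)) → 1 + 27.1962·e^(−0.2191t) = 2.60526
e^(−0.2191t) = 0.059025 → t = ln(16.9419)/0.2191 = 2.82979/0.2191

t ≈ 12.9 months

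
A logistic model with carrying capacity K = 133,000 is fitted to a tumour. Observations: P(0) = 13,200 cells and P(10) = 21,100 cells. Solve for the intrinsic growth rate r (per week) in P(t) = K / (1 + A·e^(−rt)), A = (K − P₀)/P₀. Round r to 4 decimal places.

A = (133000 − 13200)/13200 = 9.07576
21100 = 133000/(1 + 9.07576·e^(−r·10)) → e^(−10r) = (6.30332 − 1)/9.07576 = 0.584339
r = −ln(0.584339)/10 = 0.53727/10

r ≈ 0.0537 per week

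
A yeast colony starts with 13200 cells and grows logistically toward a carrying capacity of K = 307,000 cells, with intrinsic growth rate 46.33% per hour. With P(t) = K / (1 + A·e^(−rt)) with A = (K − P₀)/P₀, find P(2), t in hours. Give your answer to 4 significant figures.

≈ 31,290 cells

A = (307000 − 13200)/13200 = 22.25758
P(2) = 307000 / (1 + 22.25758·e^(−0.4633·2)) = 307000 / (1 + 22.25758·0.395897)
= 307000 / 9.81172 ≈ 31289.12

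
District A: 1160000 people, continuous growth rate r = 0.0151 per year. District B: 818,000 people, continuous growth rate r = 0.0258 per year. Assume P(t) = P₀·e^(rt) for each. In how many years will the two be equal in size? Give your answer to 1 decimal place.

t ≈ 32.6 years

1160000·e^(0.0151t) = 818000·e^(0.0258t)
1160000/818000 = e^((0.0258 − 0.0151)t) → ln(1.41809) = 0.0107·t
t = 0.34931 / 0.0107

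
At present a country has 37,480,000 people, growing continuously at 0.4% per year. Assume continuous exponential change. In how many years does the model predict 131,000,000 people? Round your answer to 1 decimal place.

131000000 = 37480000 · e^(0.004·t)
t = ln(131000000/37480000) / 0.004 = ln(3.4952) / 0.004 = 1.25139 / 0.004

t ≈ 312.8 years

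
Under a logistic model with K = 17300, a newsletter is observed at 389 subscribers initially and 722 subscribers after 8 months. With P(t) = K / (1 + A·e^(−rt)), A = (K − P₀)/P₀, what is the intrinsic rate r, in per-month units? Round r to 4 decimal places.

r ≈ 0.0798 per month

A = (17300 − 389)/389 = 43.47301
722 = 17300/(1 + 43.47301·e^(−r·8)) → e^(−8r) = (23.96122 − 1)/43.47301 = 0.528172
r = −ln(0.528172)/8 = 0.63833/8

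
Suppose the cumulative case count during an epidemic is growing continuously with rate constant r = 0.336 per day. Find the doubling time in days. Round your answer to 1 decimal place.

doubling time = ln(2) / |r| = 0.69315 / 0.336

doubling time ≈ 2.1 days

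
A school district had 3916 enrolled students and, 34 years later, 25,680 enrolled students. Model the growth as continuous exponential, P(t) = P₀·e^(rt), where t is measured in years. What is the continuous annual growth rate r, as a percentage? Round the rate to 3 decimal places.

r ≈ 5.531% per year

25680 = 3916 · e^(r·34)
e^(34r) = 25680/3916 = 6.55771
r = ln(6.55771) / 34 = 1.88064 / 34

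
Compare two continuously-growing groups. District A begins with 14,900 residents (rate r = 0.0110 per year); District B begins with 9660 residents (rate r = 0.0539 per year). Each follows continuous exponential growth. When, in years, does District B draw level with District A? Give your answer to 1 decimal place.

t ≈ 10.1 years

14900·e^(0.011t) = 9660·e^(0.0539t)
14900/9660 = e^((0.0539 − 0.011)t) → ln(1.54244) = 0.0429·t
t = 0.43337 / 0.0429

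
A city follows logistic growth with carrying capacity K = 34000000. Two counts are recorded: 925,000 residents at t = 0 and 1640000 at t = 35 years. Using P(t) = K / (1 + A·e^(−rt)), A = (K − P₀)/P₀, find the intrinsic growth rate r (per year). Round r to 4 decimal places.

A = (34000000 − 925000)/925000 = 35.75676
1640000 = 34000000/(1 + 35.75676·e^(−r·35)) → e^(−35r) = (20.73171 − 1)/35.75676 = 0.551832
r = −ln(0.551832)/35 = 0.59451/35

r ≈ 0.0170 per year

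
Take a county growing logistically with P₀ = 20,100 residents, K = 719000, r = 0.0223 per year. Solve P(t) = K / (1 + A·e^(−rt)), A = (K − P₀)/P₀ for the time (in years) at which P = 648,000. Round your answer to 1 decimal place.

A = (719000 − 20100)/20100 = 34.77114
648000 = 719000/(1 + 34.77114·e^(−0.0223t)) → 1 + 34.77114·e^(−0.0223t) = 1.10957
e^(−0.0223t) = 0.003151 → t = ln(317.34791)/0.0223 = 5.76/0.0223

t ≈ 258.3 years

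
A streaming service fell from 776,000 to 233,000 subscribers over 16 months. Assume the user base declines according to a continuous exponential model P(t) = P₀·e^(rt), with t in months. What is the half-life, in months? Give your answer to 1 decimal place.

r = ln(233000/776000) / 16 = ln(0.30026) / 16 ≈ -0.075195 per month
half-life = ln 2 / |r| = 0.69315 / 0.075195

half-life ≈ 9.2 months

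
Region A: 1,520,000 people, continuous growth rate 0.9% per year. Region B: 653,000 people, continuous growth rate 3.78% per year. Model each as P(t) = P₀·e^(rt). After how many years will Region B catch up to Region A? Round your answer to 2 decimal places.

t ≈ 29.34 years

1520000·e^(0.009t) = 653000·e^(0.0378t)
1520000/653000 = e^((0.0378 − 0.009)t) → ln(2.32772) = 0.0288·t
t = 0.84489 / 0.0288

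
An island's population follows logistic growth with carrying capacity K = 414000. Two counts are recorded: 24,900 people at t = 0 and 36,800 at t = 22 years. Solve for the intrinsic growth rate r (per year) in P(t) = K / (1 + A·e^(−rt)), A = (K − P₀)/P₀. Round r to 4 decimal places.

A = (414000 − 24900)/24900 = 15.62651
36800 = 414000/(1 + 15.62651·e^(−r·22)) → e^(−22r) = (11.25 − 1)/15.62651 = 0.655937
r = −ln(0.655937)/22 = 0.42169/22

r ≈ 0.0192 per year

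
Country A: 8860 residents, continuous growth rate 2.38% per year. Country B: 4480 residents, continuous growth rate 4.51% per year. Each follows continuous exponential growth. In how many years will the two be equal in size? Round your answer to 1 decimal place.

8860·e^(0.0238t) = 4480·e^(0.0451t)
8860/4480 = e^((0.0451 − 0.0238)t) → ln(1.97768) = 0.0213·t
t = 0.68192 / 0.0213

t ≈ 32.0 years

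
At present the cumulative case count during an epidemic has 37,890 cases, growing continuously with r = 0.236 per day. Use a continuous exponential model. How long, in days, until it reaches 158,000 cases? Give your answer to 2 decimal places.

158000 = 37890 · e^(0.236·t)
t = ln(158000/37890) / 0.236 = ln(4.16997) / 0.236 = 1.42791 / 0.236

t ≈ 6.05 days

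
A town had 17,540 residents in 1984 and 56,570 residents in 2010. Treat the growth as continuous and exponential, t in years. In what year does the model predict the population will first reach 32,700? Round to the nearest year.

r = ln(56570/17540) / 26 = 1.17099/26 ≈ 0.045038 per year
t = ln(32700/17540) / r = 0.62289/0.045038 ≈ 13.83 years after 1984

year 1998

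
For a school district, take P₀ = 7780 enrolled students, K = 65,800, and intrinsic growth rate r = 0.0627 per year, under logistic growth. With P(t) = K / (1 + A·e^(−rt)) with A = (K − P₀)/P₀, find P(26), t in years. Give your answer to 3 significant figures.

≈ 26,700 enrolled students

A = (65800 − 7780)/7780 = 7.45758
P(26) = 65800 / (1 + 7.45758·e^(−0.0627·26)) = 65800 / (1 + 7.45758·0.19589)
= 65800 / 2.46087 ≈ 26738.52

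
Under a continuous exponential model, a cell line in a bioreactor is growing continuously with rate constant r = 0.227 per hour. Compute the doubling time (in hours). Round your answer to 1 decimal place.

doubling time ≈ 3.1 hours

doubling time = ln(2) / |r| = 0.69315 / 0.227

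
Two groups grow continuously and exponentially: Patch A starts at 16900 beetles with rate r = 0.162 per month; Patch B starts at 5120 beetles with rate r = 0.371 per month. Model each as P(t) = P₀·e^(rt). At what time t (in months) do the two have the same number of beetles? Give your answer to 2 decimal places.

16900·e^(0.162t) = 5120·e^(0.371t)
16900/5120 = e^((0.371 − 0.162)t) → ln(3.30078) = 0.209·t
t = 1.19416 / 0.209

t ≈ 5.71 months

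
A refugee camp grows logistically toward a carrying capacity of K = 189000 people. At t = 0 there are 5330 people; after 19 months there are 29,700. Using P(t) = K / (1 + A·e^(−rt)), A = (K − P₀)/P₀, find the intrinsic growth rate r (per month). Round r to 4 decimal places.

r ≈ 0.0979 per month

A = (189000 − 5330)/5330 = 34.45966
29700 = 189000/(1 + 34.45966·e^(−r·19)) → e^(−19r) = (6.36364 − 1)/34.45966 = 0.15565
r = −ln(0.15565)/19 = 1.86015/19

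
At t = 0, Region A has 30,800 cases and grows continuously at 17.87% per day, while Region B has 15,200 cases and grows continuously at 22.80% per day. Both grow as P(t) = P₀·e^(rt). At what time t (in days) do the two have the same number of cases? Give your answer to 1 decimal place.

t ≈ 14.3 days

30800·e^(0.1787t) = 15200·e^(0.228t)
30800/15200 = e^((0.228 − 0.1787)t) → ln(2.02632) = 0.0493·t
t = 0.70622 / 0.0493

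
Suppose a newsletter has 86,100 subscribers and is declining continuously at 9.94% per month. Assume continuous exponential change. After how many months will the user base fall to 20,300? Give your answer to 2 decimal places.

20300 = 86100 · e^(-0.0994·t)
t = ln(20300/86100) / -0.0994 = ln(0.23577) / -0.0994 = -1.44489 / -0.0994

t ≈ 14.54 months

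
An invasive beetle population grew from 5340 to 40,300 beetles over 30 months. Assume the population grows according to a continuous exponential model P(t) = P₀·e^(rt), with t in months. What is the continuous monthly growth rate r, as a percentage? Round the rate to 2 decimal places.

r ≈ 6.74% per month

40300 = 5340 · e^(r·30)
e^(30r) = 40300/5340 = 7.54682
r = ln(7.54682) / 30 = 2.02113 / 30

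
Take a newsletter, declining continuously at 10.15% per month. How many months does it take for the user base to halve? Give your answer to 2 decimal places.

half-life ≈ 6.83 months

half-life = ln(2) / |r| = 0.69315 / 0.1015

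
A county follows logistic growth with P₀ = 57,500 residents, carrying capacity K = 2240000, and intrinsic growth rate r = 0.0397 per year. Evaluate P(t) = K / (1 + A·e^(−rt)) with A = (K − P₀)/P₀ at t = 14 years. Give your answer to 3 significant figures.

≈ 98,400 residents

A = (2240000 − 57500)/57500 = 37.95652
P(14) = 2240000 / (1 + 37.95652·e^(−0.0397·14)) = 2240000 / (1 + 37.95652·0.573613)
= 2240000 / 22.77236 ≈ 98364.85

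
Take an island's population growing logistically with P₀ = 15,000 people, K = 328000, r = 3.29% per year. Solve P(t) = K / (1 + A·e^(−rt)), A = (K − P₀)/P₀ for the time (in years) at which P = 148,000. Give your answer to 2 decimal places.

A = (328000 − 15000)/15000 = 20.86667
148000 = 328000/(1 + 20.86667·e^(−0.0329t)) → 1 + 20.86667·e^(−0.0329t) = 2.21622
e^(−0.0329t) = 0.058285 → t = ln(17.15704)/0.0329 = 2.84241/0.0329

t ≈ 86.40 years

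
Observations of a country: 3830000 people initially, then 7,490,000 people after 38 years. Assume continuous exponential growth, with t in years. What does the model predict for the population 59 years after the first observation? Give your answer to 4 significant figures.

r = ln(7490000/3830000) / 38 ≈ 0.01765 per year
P(59) = 3830000 · e^(0.01765·59) = 3830000 · 2.83306 ≈ 10850606.8

≈ 10,850,000 people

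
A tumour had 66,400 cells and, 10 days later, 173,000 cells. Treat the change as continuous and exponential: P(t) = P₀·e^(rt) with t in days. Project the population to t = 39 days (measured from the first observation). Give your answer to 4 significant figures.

≈ 2,780,000 cells

r = ln(173000/66400) / 10 ≈ 0.095759 per day
P(39) = 66400 · e^(0.095759·39) = 66400 · 41.87206 ≈ 2780304.56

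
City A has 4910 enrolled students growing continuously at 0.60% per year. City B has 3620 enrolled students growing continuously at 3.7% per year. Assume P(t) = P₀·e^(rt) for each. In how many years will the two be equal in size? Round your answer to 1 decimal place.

4910·e^(0.006t) = 3620·e^(0.037t)
4910/3620 = e^((0.037 − 0.006)t) → ln(1.35635) = 0.031·t
t = 0.3048 / 0.031

t ≈ 9.8 years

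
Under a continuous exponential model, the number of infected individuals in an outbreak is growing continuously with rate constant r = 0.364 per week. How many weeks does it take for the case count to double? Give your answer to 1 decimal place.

doubling time = ln(2) / |r| = 0.69315 / 0.364

doubling time ≈ 1.9 weeks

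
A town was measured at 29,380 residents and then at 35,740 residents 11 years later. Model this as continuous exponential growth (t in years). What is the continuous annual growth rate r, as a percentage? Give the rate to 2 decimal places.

35740 = 29380 · e^(r·11)
e^(11r) = 35740/29380 = 1.21647
r = ln(1.21647) / 11 = 0.19596 / 11

r ≈ 1.78% per year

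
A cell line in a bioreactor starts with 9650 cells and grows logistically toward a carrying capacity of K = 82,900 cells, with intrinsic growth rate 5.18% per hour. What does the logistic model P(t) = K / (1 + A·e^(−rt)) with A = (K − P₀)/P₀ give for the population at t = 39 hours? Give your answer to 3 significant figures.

A = (82900 − 9650)/9650 = 7.59067
P(39) = 82900 / (1 + 7.59067·e^(−0.0518·39)) = 82900 / (1 + 7.59067·0.132629)
= 82900 / 2.00674 ≈ 41310.72

≈ 41,300 cells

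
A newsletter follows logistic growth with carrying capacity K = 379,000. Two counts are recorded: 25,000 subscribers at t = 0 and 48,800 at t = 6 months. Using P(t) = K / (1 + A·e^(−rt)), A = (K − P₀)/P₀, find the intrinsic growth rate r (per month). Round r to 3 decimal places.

A = (379000 − 25000)/25000 = 14.16
48800 = 379000/(1 + 14.16·e^(−r·6)) → e^(−6r) = (7.76639 − 1)/14.16 = 0.477853
r = −ln(0.477853)/6 = 0.73845/6

r ≈ 0.123 per month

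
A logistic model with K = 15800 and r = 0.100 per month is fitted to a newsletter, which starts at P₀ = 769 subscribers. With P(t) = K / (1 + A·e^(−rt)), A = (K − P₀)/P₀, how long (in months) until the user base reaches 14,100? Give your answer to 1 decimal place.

A = (15800 − 769)/769 = 19.54616
14100 = 15800/(1 + 19.54616·e^(−0.1t)) → 1 + 19.54616·e^(−0.1t) = 1.12057
e^(−0.1t) = 0.006168 → t = ln(162.11818)/0.1 = 5.08833/0.1

t ≈ 50.9 months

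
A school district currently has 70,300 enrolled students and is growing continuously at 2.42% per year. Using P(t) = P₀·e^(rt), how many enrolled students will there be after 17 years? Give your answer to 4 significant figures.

≈ 106,100 enrolled students

P(17) = 70300 · e^(0.0242·17) = 70300 · e^(0.4114)
= 70300 · 1.50893 ≈ 106077.7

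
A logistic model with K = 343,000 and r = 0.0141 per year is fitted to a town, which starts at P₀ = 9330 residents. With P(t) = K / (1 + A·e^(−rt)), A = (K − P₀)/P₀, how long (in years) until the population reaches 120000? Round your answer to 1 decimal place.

t ≈ 209.7 years

A = (343000 − 9330)/9330 = 35.76313
120000 = 343000/(1 + 35.76313·e^(−0.0141t)) → 1 + 35.76313·e^(−0.0141t) = 2.85833
e^(−0.0141t) = 0.051962 → t = ln(19.24473)/0.0141 = 2.95724/0.0141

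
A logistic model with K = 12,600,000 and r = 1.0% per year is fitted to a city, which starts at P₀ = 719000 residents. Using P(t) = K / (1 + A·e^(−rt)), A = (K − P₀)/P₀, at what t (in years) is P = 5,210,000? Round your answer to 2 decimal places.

t ≈ 245.53 years

A = (12600000 − 719000)/719000 = 16.52434
5210000 = 12600000/(1 + 16.52434·e^(−0.01t)) → 1 + 16.52434·e^(−0.01t) = 2.41843
e^(−0.01t) = 0.085839 → t = ln(11.64977)/0.01 = 2.45529/0.01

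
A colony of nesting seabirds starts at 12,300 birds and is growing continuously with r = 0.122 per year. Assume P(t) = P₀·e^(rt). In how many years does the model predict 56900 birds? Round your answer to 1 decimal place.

56900 = 12300 · e^(0.122·t)
t = ln(56900/12300) / 0.122 = ln(4.62602) / 0.122 = 1.5317 / 0.122

t ≈ 12.6 years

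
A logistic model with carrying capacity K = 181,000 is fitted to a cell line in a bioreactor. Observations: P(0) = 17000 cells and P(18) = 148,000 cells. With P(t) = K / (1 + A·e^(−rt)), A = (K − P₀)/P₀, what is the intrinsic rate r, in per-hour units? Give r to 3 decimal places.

A = (181000 − 17000)/17000 = 9.64706
148000 = 181000/(1 + 9.64706·e^(−r·18)) → e^(−18r) = (1.22297 − 1)/9.64706 = 0.023113
r = −ln(0.023113)/18 = 3.76736/18

r ≈ 0.209 per hour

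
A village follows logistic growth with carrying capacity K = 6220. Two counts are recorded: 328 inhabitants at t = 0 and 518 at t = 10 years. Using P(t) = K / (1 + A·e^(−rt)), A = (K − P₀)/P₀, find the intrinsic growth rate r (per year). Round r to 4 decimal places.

r ≈ 0.0490 per year

A = (6220 − 328)/328 = 17.96341
518 = 6220/(1 + 17.96341·e^(−r·10)) → e^(−10r) = (12.00772 − 1)/17.96341 = 0.612786
r = −ln(0.612786)/10 = 0.48974/10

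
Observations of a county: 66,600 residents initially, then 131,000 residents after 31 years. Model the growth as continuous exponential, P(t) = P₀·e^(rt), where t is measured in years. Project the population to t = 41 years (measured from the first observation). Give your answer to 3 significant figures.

≈ 163,000 residents

r = ln(131000/66600) / 31 ≈ 0.021822 per year
P(41) = 66600 · e^(0.021822·41) = 66600 · 2.44664 ≈ 162946.31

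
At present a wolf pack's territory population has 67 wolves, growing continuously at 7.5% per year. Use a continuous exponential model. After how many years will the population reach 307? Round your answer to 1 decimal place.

t ≈ 20.3 years

307 = 67 · e^(0.075·t)
t = ln(307/67) / 0.075 = ln(4.58209) / 0.075 = 1.52216 / 0.075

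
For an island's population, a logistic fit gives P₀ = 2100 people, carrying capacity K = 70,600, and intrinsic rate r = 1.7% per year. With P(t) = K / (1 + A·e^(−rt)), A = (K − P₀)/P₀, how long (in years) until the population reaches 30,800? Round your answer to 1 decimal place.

A = (70600 − 2100)/2100 = 32.61905
30800 = 70600/(1 + 32.61905·e^(−0.017t)) → 1 + 32.61905·e^(−0.017t) = 2.29221
e^(−0.017t) = 0.039615 → t = ln(25.24288)/0.017 = 3.22854/0.017

t ≈ 189.9 years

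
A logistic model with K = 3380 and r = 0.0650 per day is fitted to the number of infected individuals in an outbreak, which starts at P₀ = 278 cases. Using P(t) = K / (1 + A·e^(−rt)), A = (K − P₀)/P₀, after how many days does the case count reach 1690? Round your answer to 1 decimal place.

A = (3380 − 278)/278 = 11.15827
1690 = 3380/(1 + 11.15827·e^(−0.065t)) → 1 + 11.15827·e^(−0.065t) = 2
e^(−0.065t) = 0.08962 → t = ln(11.15827)/0.065 = 2.41218/0.065

t ≈ 37.1 days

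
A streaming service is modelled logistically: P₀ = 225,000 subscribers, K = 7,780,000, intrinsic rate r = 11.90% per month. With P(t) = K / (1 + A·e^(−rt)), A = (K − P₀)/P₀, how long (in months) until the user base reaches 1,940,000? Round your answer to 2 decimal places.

A = (7780000 − 225000)/225000 = 33.57778
1940000 = 7780000/(1 + 33.57778·e^(−0.119t)) → 1 + 33.57778·e^(−0.119t) = 4.01031
e^(−0.119t) = 0.089652 → t = ln(11.15426)/0.119 = 2.41182/0.119

t ≈ 20.27 months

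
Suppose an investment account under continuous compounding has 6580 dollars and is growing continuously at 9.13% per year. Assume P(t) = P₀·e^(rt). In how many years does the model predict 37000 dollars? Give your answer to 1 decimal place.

37000 = 6580 · e^(0.0913·t)
t = ln(37000/6580) / 0.0913 = ln(5.6231) / 0.0913 = 1.72688 / 0.0913

t ≈ 18.9 years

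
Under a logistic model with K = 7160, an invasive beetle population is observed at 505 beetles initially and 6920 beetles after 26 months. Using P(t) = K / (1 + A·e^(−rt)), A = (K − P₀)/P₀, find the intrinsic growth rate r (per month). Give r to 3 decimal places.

r ≈ 0.228 per month

A = (7160 − 505)/505 = 13.17822
6920 = 7160/(1 + 13.17822·e^(−r·26)) → e^(−26r) = (1.03468 − 1)/13.17822 = 0.002632
r = −ln(0.002632)/26 = 5.9401/26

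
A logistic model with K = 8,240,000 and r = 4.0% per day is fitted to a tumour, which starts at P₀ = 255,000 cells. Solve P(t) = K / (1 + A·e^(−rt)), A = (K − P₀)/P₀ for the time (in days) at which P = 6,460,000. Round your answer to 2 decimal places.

A = (8240000 − 255000)/255000 = 31.31373
6460000 = 8240000/(1 + 31.31373·e^(−0.04t)) → 1 + 31.31373·e^(−0.04t) = 1.27554
e^(−0.04t) = 0.008799 → t = ln(113.64419)/0.04 = 4.73307/0.04

t ≈ 118.33 days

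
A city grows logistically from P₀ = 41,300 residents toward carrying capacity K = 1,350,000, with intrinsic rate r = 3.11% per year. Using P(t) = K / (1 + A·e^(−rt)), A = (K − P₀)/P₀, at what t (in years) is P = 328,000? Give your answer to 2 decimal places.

A = (1350000 − 41300)/41300 = 31.68765
328000 = 1350000/(1 + 31.68765·e^(−0.0311t)) → 1 + 31.68765·e^(−0.0311t) = 4.11585
e^(−0.0311t) = 0.09833 → t = ln(10.16981)/0.0311 = 2.31942/0.0311

t ≈ 74.58 years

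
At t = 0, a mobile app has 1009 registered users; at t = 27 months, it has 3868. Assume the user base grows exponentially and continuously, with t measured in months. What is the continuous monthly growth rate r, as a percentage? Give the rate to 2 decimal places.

3868 = 1009 · e^(r·27)
e^(27r) = 3868/1009 = 3.8335
r = ln(3.8335) / 27 = 1.34378 / 27

r ≈ 4.98% per month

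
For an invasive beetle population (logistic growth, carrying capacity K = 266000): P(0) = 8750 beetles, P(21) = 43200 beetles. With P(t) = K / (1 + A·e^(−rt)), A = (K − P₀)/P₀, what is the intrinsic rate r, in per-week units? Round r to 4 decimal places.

A = (266000 − 8750)/8750 = 29.4
43200 = 266000/(1 + 29.4·e^(−r·21)) → e^(−21r) = (6.15741 − 1)/29.4 = 0.175422
r = −ln(0.175422)/21 = 1.74056/21

r ≈ 0.0829 per week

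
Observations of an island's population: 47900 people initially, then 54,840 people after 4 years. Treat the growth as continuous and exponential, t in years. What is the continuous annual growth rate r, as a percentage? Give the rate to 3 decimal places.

54840 = 47900 · e^(r·4)
e^(4r) = 54840/47900 = 1.14489
r = ln(1.14489) / 4 = 0.1353 / 4

r ≈ 3.383% per year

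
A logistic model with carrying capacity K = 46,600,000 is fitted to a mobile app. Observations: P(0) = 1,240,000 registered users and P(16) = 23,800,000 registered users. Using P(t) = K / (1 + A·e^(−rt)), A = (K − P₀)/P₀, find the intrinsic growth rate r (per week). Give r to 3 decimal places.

A = (46600000 − 1240000)/1240000 = 36.58065
23800000 = 46600000/(1 + 36.58065·e^(−r·16)) → e^(−16r) = (1.95798 − 1)/36.58065 = 0.026188
r = −ln(0.026188)/16 = 3.64244/16

r ≈ 0.228 per week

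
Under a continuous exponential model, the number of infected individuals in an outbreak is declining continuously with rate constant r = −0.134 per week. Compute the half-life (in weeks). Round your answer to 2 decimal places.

half-life ≈ 5.17 weeks

half-life = ln(2) / |r| = 0.69315 / 0.134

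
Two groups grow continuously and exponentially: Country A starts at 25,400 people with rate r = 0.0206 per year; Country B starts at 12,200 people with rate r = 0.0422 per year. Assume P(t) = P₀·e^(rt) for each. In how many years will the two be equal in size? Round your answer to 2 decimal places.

t ≈ 33.95 years

25400·e^(0.0206t) = 12200·e^(0.0422t)
25400/12200 = e^((0.0422 − 0.0206)t) → ln(2.08197) = 0.0216·t
t = 0.73331 / 0.0216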